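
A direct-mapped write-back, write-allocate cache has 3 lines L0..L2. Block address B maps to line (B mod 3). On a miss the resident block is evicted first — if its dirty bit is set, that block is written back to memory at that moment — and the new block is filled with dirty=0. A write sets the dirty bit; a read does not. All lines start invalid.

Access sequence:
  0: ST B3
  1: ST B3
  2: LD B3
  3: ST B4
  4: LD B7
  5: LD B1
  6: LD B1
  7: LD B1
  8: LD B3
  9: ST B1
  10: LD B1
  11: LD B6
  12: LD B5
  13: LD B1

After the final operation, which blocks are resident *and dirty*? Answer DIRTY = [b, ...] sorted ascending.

DIRTY = [1]

  0 | W B3 → L0 miss [D]
  1 | W B3 → L0 hit [D]
  2 | R B3 → L0 hit [D]
  3 | W B4 → L1 miss [D]
  4 | R B7 → L1 miss wb→B4 [-]
  5 | R B1 → L1 miss [-]
  6 | R B1 → L1 hit [-]
  7 | R B1 → L1 hit [-]
  8 | R B3 → L0 hit [D]
  9 | W B1 → L1 hit [D]
  10 | R B1 → L1 hit [D]
  11 | R B6 → L0 miss wb→B3 [-]
  12 | R B5 → L2 miss [-]
  13 | R B1 → L1 hit [D]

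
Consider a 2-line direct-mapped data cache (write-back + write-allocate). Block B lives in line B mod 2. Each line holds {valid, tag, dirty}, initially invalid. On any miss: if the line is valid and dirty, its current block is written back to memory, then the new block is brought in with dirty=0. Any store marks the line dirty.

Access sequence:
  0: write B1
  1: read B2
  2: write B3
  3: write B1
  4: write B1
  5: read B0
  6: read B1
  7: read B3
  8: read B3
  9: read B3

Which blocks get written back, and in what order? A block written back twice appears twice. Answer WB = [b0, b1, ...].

WB = [1, 3, 1]

0: W B1 -> L1 miss  d=D]
1: R B2 -> L0 miss  d=-]
2: W B3 -> L1 miss wb->B1  d=D]
3: W B1 -> L1 miss wb->B3  d=D]
4: W B1 -> L1 hit  d=D]
5: R B0 -> L0 miss  d=-]
6: R B1 -> L1 hit  d=D]
7: R B3 -> L1 miss wb->B1  d=-]
8: R B3 -> L1 hit  d=-]
9: R B3 -> L1 hit  d=-]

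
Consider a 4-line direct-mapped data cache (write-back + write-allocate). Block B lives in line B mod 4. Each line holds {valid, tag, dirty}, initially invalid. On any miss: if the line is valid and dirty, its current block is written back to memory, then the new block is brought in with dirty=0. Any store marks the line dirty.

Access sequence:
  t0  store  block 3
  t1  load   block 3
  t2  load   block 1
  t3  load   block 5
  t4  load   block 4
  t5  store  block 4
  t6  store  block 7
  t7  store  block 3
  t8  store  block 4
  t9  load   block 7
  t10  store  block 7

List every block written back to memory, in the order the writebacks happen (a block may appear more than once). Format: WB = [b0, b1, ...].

0: W B3 → L3 miss [D]
1: R B3 → L3 hit [D]
2: R B1 → L1 miss [-]
3: R B5 → L1 miss [-]
4: R B4 → L0 miss [-]
5: W B4 → L0 hit [D]
6: W B7 → L3 miss wb→B3 [D]
7: W B3 → L3 miss wb→B7 [D]
8: W B4 → L0 hit [D]
9: R B7 → L3 miss wb→B3 [-]
10: W B7 → L3 hit [D]

WB = [3, 7, 3]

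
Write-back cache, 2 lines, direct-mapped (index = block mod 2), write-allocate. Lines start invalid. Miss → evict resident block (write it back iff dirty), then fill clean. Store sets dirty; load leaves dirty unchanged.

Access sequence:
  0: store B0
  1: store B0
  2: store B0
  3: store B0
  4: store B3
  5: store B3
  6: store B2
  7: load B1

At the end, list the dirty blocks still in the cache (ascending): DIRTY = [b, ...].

DIRTY = [2]

  0 | W B0 → L0 miss [D]
  1 | W B0 → L0 hit [D]
  2 | W B0 → L0 hit [D]
  3 | W B0 → L0 hit [D]
  4 | W B3 → L1 miss [D]
  5 | W B3 → L1 hit [D]
  6 | W B2 → L0 miss wb→B0 [D]
  7 | R B1 → L1 miss wb→B3 [-]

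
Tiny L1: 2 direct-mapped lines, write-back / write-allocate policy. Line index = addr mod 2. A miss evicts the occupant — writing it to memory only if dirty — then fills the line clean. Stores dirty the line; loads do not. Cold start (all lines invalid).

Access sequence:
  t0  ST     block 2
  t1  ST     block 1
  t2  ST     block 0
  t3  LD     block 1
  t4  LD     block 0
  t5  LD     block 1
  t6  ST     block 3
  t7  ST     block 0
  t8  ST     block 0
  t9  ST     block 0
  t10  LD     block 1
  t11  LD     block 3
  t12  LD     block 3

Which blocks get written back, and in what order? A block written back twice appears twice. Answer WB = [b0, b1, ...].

WB = [2, 1, 3]

0: W B2 → L0 miss [D]
1: W B1 → L1 miss [D]
2: W B0 → L0 miss wb→B2 [D]
3: R B1 → L1 hit [D]
4: R B0 → L0 hit [D]
5: R B1 → L1 hit [D]
6: W B3 → L1 miss wb→B1 [D]
7: W B0 → L0 hit [D]
8: W B0 → L0 hit [D]
9: W B0 → L0 hit [D]
10: R B1 → L1 miss wb→B3 [-]
11: R B3 → L1 miss [-]
12: R B3 → L1 hit [-]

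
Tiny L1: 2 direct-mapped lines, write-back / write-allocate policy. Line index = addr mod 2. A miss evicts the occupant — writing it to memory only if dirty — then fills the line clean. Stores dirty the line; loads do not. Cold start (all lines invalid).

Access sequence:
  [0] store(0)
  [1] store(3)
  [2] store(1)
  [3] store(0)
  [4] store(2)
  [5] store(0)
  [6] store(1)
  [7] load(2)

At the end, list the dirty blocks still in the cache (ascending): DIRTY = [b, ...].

0: W B0 → L0 miss [D]
1: W B3 → L1 miss [D]
2: W B1 → L1 miss wb→B3 [D]
3: W B0 → L0 hit [D]
4: W B2 → L0 miss wb→B0 [D]
5: W B0 → L0 miss wb→B2 [D]
6: W B1 → L1 hit [D]
7: R B2 → L0 miss wb→B0 [-]

DIRTY = [1]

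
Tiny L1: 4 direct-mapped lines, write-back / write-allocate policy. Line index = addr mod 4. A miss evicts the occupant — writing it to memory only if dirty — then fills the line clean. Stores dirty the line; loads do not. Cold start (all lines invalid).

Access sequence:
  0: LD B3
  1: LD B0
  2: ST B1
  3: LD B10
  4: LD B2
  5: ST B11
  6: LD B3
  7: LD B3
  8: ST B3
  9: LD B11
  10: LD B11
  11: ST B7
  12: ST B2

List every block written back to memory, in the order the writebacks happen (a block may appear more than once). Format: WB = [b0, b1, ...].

WB = [11, 3]

0: R B3 → L3 miss [-]
1: R B0 → L0 miss [-]
2: W B1 → L1 miss [D]
3: R B10 → L2 miss [-]
4: R B2 → L2 miss [-]
5: W B11 → L3 miss [D]
6: R B3 → L3 miss wb→B11 [-]
7: R B3 → L3 hit [-]
8: W B3 → L3 hit [D]
9: R B11 → L3 miss wb→B3 [-]
10: R B11 → L3 hit [-]
11: W B7 → L3 miss [D]
12: W B2 → L2 hit [D]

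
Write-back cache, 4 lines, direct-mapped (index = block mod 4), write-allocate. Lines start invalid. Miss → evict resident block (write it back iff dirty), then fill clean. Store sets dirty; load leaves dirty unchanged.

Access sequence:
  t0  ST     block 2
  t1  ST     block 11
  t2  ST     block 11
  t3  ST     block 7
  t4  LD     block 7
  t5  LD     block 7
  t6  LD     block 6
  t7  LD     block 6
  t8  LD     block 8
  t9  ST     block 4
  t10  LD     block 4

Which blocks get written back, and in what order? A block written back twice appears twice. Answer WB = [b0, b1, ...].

WB = [11, 2]

  0 | W B2 → L2 miss [D]
  1 | W B11 → L3 miss [D]
  2 | W B11 → L3 hit [D]
  3 | W B7 → L3 miss wb→B11 [D]
  4 | R B7 → L3 hit [D]
  5 | R B7 → L3 hit [D]
  6 | R B6 → L2 miss wb→B2 [-]
  7 | R B6 → L2 hit [-]
  8 | R B8 → L0 miss [-]
  9 | W B4 → L0 miss [D]
  10 | R B4 → L0 hit [D]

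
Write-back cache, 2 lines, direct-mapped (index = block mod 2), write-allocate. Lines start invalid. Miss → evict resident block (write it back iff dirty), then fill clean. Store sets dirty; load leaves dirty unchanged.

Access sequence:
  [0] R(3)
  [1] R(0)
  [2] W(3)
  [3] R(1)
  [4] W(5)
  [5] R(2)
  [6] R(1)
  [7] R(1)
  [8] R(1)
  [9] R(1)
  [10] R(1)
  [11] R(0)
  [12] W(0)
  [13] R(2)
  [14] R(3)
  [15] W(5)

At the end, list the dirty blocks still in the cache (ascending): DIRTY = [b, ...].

0: R B3 → L1 miss [-]
1: R B0 → L0 miss [-]
2: W B3 → L1 hit [D]
3: R B1 → L1 miss wb→B3 [-]
4: W B5 → L1 miss [D]
5: R B2 → L0 miss [-]
6: R B1 → L1 miss wb→B5 [-]
7: R B1 → L1 hit [-]
8: R B1 → L1 hit [-]
9: R B1 → L1 hit [-]
10: R B1 → L1 hit [-]
11: R B0 → L0 miss [-]
12: W B0 → L0 hit [D]
13: R B2 → L0 miss wb→B0 [-]
14: R B3 → L1 miss [-]
15: W B5 → L1 miss [D]

DIRTY = [5]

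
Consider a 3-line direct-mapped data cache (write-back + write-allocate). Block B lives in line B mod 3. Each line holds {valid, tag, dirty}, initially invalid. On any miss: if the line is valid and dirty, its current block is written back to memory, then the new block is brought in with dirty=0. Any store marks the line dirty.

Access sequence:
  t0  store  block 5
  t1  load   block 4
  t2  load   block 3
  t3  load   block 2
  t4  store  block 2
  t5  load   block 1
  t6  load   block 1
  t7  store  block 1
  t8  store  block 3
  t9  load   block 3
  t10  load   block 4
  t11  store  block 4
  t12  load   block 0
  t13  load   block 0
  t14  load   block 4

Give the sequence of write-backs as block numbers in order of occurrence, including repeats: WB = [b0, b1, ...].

0: W B5 -> L2 miss  d=D]
1: R B4 -> L1 miss  d=-]
2: R B3 -> L0 miss  d=-]
3: R B2 -> L2 miss wb->B5  d=-]
4: W B2 -> L2 hit  d=D]
5: R B1 -> L1 miss  d=-]
6: R B1 -> L1 hit  d=-]
7: W B1 -> L1 hit  d=D]
8: W B3 -> L0 hit  d=D]
9: R B3 -> L0 hit  d=D]
10: R B4 -> L1 miss wb->B1  d=-]
11: W B4 -> L1 hit  d=D]
12: R B0 -> L0 miss wb->B3  d=-]
13: R B0 -> L0 hit  d=-]
14: R B4 -> L1 hit  d=D]

WB = [5, 1, 3]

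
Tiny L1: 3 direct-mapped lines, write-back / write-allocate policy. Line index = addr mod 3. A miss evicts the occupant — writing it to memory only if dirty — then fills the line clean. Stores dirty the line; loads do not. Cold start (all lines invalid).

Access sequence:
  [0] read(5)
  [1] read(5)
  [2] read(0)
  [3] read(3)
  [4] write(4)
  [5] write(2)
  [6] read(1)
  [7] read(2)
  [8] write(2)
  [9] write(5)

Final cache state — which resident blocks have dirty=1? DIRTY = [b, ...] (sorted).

DIRTY = [5]

  0 | R B5 → L2 miss [-]
  1 | R B5 → L2 hit [-]
  2 | R B0 → L0 miss [-]
  3 | R B3 → L0 miss [-]
  4 | W B4 → L1 miss [D]
  5 | W B2 → L2 miss [D]
  6 | R B1 → L1 miss wb→B4 [-]
  7 | R B2 → L2 hit [D]
  8 | W B2 → L2 hit [D]
  9 | W B5 → L2 miss wb→B2 [D]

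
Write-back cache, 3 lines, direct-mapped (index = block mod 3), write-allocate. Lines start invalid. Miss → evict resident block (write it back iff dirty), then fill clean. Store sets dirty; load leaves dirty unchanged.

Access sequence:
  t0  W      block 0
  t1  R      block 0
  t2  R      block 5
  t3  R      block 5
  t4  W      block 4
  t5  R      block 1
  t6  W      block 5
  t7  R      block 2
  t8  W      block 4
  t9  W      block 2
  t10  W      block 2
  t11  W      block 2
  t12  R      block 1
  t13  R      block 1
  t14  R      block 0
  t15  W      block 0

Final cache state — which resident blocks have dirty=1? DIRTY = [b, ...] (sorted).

DIRTY = [0, 2]

  0 | W B0 → L0 miss [D]
  1 | R B0 → L0 hit [D]
  2 | R B5 → L2 miss [-]
  3 | R B5 → L2 hit [-]
  4 | W B4 → L1 miss [D]
  5 | R B1 → L1 miss wb→B4 [-]
  6 | W B5 → L2 hit [D]
  7 | R B2 → L2 miss wb→B5 [-]
  8 | W B4 → L1 miss [D]
  9 | W B2 → L2 hit [D]
  10 | W B2 → L2 hit [D]
  11 | W B2 → L2 hit [D]
  12 | R B1 → L1 miss wb→B4 [-]
  13 | R B1 → L1 hit [-]
  14 | R B0 → L0 hit [D]
  15 | W B0 → L0 hit [D]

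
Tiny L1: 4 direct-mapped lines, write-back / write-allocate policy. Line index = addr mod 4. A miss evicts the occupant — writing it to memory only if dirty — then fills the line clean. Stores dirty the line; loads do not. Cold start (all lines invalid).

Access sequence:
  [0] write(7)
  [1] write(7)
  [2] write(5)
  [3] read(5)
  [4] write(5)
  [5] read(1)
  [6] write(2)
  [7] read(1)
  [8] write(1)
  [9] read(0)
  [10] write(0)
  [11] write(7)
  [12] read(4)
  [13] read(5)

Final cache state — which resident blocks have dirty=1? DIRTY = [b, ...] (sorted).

DIRTY = [2, 7]

0: W B7 → L3 miss [D]
1: W B7 → L3 hit [D]
2: W B5 → L1 miss [D]
3: R B5 → L1 hit [D]
4: W B5 → L1 hit [D]
5: R B1 → L1 miss wb→B5 [-]
6: W B2 → L2 miss [D]
7: R B1 → L1 hit [-]
8: W B1 → L1 hit [D]
9: R B0 → L0 miss [-]
10: W B0 → L0 hit [D]
11: W B7 → L3 hit [D]
12: R B4 → L0 miss wb→B0 [-]
13: R B5 → L1 miss wb→B1 [-]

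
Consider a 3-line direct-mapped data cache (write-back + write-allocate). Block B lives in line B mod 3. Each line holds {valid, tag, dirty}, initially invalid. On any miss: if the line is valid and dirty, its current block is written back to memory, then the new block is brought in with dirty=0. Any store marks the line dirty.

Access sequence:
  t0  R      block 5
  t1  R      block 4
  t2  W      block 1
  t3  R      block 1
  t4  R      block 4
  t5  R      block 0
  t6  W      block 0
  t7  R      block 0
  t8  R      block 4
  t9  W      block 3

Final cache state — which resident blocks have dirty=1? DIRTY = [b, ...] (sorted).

DIRTY = [3]

0: R B5 -> L2 miss  d=-]
1: R B4 -> L1 miss  d=-]
2: W B1 -> L1 miss  d=D]
3: R B1 -> L1 hit  d=D]
4: R B4 -> L1 miss wb->B1  d=-]
5: R B0 -> L0 miss  d=-]
6: W B0 -> L0 hit  d=D]
7: R B0 -> L0 hit  d=D]
8: R B4 -> L1 hit  d=-]
9: W B3 -> L0 miss wb->B0  d=D]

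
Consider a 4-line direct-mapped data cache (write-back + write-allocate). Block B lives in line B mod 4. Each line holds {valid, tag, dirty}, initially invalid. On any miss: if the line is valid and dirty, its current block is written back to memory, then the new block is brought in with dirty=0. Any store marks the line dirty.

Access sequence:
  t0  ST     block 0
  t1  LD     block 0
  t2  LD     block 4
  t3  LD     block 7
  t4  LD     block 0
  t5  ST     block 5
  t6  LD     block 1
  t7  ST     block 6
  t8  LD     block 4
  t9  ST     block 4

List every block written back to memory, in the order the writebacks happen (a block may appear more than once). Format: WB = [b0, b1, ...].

0: W B0 -> L0 miss  d=D]
1: R B0 -> L0 hit  d=D]
2: R B4 -> L0 miss wb->B0  d=-]
3: R B7 -> L3 miss  d=-]
4: R B0 -> L0 miss  d=-]
5: W B5 -> L1 miss  d=D]
6: R B1 -> L1 miss wb->B5  d=-]
7: W B6 -> L2 miss  d=D]
8: R B4 -> L0 miss  d=-]
9: W B4 -> L0 hit  d=D]

WB = [0, 5]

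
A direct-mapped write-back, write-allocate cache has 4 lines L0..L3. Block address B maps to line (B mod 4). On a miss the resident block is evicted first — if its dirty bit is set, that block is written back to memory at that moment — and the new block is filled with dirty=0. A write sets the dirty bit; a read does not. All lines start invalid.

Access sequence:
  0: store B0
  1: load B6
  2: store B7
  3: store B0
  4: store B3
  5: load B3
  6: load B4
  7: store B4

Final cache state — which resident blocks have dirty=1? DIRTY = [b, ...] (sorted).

  0 | W B0 → L0 miss [D]
  1 | R B6 → L2 miss [-]
  2 | W B7 → L3 miss [D]
  3 | W B0 → L0 hit [D]
  4 | W B3 → L3 miss wb→B7 [D]
  5 | R B3 → L3 hit [D]
  6 | R B4 → L0 miss wb→B0 [-]
  7 | W B4 → L0 hit [D]

DIRTY = [3, 4]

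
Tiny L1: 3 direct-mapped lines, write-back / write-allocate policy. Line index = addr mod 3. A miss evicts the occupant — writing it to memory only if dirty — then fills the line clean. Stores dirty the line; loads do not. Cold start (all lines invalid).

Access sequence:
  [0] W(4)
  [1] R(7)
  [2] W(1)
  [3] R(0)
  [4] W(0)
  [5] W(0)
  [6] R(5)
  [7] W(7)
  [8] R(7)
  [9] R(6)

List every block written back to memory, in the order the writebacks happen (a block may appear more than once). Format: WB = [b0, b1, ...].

WB = [4, 1, 0]

0: W B4 → L1 miss [D]
1: R B7 → L1 miss wb→B4 [-]
2: W B1 → L1 miss [D]
3: R B0 → L0 miss [-]
4: W B0 → L0 hit [D]
5: W B0 → L0 hit [D]
6: R B5 → L2 miss [-]
7: W B7 → L1 miss wb→B1 [D]
8: R B7 → L1 hit [D]
9: R B6 → L0 miss wb→B0 [-]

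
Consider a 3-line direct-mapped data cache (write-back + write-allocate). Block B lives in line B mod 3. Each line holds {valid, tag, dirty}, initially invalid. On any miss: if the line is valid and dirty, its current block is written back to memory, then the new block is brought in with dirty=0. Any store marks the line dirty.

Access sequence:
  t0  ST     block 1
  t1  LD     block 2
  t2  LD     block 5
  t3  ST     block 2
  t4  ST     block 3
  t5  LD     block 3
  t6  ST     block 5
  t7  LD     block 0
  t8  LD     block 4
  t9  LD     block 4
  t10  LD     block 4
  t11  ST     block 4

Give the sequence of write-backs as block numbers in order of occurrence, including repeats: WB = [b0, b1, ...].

WB = [2, 3, 1]

0: W B1 → L1 miss [D]
1: R B2 → L2 miss [-]
2: R B5 → L2 miss [-]
3: W B2 → L2 miss [D]
4: W B3 → L0 miss [D]
5: R B3 → L0 hit [D]
6: W B5 → L2 miss wb→B2 [D]
7: R B0 → L0 miss wb→B3 [-]
8: R B4 → L1 miss wb→B1 [-]
9: R B4 → L1 hit [-]
10: R B4 → L1 hit [-]
11: W B4 → L1 hit [D]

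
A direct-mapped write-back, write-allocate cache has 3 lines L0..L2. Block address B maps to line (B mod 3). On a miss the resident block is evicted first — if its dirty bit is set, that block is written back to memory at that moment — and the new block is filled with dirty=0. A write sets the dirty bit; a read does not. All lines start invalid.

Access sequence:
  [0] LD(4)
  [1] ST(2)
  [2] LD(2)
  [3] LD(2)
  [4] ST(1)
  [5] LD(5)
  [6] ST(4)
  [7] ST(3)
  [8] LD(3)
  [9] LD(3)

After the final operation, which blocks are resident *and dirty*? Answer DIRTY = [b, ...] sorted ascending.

DIRTY = [3, 4]

0: R B4 -> L1 miss  d=-]
1: W B2 -> L2 miss  d=D]
2: R B2 -> L2 hit  d=D]
3: R B2 -> L2 hit  d=D]
4: W B1 -> L1 miss  d=D]
5: R B5 -> L2 miss wb->B2  d=-]
6: W B4 -> L1 miss wb->B1  d=D]
7: W B3 -> L0 miss  d=D]
8: R B3 -> L0 hit  d=D]
9: R B3 -> L0 hit  d=D]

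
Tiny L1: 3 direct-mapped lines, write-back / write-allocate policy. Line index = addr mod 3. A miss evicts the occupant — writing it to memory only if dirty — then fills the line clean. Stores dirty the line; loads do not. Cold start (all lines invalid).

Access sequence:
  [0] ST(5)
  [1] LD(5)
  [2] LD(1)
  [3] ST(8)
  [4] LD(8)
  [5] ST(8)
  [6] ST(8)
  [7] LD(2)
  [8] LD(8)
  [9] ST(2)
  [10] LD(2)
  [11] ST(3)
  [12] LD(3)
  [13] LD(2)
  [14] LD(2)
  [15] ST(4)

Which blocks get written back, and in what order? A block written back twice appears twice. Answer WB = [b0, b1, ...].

WB = [5, 8]

0: W B5 -> L2 miss  d=D]
1: R B5 -> L2 hit  d=D]
2: R B1 -> L1 miss  d=-]
3: W B8 -> L2 miss wb->B5  d=D]
4: R B8 -> L2 hit  d=D]
5: W B8 -> L2 hit  d=D]
6: W B8 -> L2 hit  d=D]
7: R B2 -> L2 miss wb->B8  d=-]
8: R B8 -> L2 miss  d=-]
9: W B2 -> L2 miss  d=D]
10: R B2 -> L2 hit  d=D]
11: W B3 -> L0 miss  d=D]
12: R B3 -> L0 hit  d=D]
13: R B2 -> L2 hit  d=D]
14: R B2 -> L2 hit  d=D]
15: W B4 -> L1 miss  d=D]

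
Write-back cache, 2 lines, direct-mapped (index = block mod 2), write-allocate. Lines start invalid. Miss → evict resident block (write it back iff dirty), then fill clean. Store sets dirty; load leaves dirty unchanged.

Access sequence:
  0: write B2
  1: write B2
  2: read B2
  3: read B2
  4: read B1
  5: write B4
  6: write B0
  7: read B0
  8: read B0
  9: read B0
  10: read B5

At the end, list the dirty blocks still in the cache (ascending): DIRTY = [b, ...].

  0 | W B2 → L0 miss [D]
  1 | W B2 → L0 hit [D]
  2 | R B2 → L0 hit [D]
  3 | R B2 → L0 hit [D]
  4 | R B1 → L1 miss [-]
  5 | W B4 → L0 miss wb→B2 [D]
  6 | W B0 → L0 miss wb→B4 [D]
  7 | R B0 → L0 hit [D]
  8 | R B0 → L0 hit [D]
  9 | R B0 → L0 hit [D]
  10 | R B5 → L1 miss [-]

DIRTY = [0]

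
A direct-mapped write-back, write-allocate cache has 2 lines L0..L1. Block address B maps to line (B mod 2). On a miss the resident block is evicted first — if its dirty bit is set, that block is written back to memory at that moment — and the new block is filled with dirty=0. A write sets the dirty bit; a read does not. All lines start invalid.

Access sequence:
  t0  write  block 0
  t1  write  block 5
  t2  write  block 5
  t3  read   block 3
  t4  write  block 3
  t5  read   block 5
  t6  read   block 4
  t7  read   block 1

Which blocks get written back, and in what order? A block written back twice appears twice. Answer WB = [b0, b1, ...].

WB = [5, 3, 0]

0: W B0 → L0 miss [D]
1: W B5 → L1 miss [D]
2: W B5 → L1 hit [D]
3: R B3 → L1 miss wb→B5 [-]
4: W B3 → L1 hit [D]
5: R B5 → L1 miss wb→B3 [-]
6: R B4 → L0 miss wb→B0 [-]
7: R B1 → L1 miss [-]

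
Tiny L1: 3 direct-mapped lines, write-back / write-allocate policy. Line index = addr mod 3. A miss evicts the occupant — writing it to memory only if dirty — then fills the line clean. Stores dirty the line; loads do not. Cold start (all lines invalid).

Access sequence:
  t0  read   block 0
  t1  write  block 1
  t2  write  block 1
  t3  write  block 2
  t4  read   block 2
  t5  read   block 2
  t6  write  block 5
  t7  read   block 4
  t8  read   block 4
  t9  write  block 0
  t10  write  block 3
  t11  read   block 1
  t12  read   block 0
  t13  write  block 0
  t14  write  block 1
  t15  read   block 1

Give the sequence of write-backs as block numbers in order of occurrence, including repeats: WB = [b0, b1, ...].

WB = [2, 1, 0, 3]

0: R B0 → L0 miss [-]
1: W B1 → L1 miss [D]
2: W B1 → L1 hit [D]
3: W B2 → L2 miss [D]
4: R B2 → L2 hit [D]
5: R B2 → L2 hit [D]
6: W B5 → L2 miss wb→B2 [D]
7: R B4 → L1 miss wb→B1 [-]
8: R B4 → L1 hit [-]
9: W B0 → L0 hit [D]
10: W B3 → L0 miss wb→B0 [D]
11: R B1 → L1 miss [-]
12: R B0 → L0 miss wb→B3 [-]
13: W B0 → L0 hit [D]
14: W B1 → L1 hit [D]
15: R B1 → L1 hit [D]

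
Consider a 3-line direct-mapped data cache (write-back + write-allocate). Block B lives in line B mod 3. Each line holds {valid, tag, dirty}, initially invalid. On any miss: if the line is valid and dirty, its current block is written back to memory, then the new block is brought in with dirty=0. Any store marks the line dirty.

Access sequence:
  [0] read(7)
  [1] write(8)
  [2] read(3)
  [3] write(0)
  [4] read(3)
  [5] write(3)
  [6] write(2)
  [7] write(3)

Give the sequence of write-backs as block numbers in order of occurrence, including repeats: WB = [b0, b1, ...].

0: R B7 → L1 miss [-]
1: W B8 → L2 miss [D]
2: R B3 → L0 miss [-]
3: W B0 → L0 miss [D]
4: R B3 → L0 miss wb→B0 [-]
5: W B3 → L0 hit [D]
6: W B2 → L2 miss wb→B8 [D]
7: W B3 → L0 hit [D]

WB = [0, 8]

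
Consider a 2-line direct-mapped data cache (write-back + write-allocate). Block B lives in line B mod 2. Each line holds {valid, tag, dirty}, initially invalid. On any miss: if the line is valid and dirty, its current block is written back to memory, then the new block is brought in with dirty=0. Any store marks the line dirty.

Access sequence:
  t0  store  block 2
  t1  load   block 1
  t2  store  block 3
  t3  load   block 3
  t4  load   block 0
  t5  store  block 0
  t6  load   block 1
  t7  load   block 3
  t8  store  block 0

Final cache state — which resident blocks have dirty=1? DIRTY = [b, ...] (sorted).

  0 | W B2 → L0 miss [D]
  1 | R B1 → L1 miss [-]
  2 | W B3 → L1 miss [D]
  3 | R B3 → L1 hit [D]
  4 | R B0 → L0 miss wb→B2 [-]
  5 | W B0 → L0 hit [D]
  6 | R B1 → L1 miss wb→B3 [-]
  7 | R B3 → L1 miss [-]
  8 | W B0 → L0 hit [D]

DIRTY = [0]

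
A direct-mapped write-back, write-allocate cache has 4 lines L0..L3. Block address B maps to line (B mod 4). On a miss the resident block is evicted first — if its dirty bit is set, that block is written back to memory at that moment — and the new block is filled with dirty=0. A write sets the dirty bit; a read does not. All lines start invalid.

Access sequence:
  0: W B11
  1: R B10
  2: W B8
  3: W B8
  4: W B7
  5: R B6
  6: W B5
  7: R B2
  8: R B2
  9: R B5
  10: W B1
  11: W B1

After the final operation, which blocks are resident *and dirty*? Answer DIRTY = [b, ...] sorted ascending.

  0 | W B11 → L3 miss [D]
  1 | R B10 → L2 miss [-]
  2 | W B8 → L0 miss [D]
  3 | W B8 → L0 hit [D]
  4 | W B7 → L3 miss wb→B11 [D]
  5 | R B6 → L2 miss [-]
  6 | W B5 → L1 miss [D]
  7 | R B2 → L2 miss [-]
  8 | R B2 → L2 hit [-]
  9 | R B5 → L1 hit [D]
  10 | W B1 → L1 miss wb→B5 [D]
  11 | W B1 → L1 hit [D]

DIRTY = [1, 7, 8]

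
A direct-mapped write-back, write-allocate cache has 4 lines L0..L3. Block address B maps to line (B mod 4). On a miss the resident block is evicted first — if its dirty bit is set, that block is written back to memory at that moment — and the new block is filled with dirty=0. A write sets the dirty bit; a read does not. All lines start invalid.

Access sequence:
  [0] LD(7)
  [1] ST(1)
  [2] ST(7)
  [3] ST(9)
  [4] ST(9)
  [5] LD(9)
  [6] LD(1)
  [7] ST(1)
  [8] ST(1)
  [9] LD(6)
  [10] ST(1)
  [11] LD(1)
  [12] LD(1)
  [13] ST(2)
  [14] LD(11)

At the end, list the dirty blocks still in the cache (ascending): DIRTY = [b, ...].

  0 | R B7 → L3 miss [-]
  1 | W B1 → L1 miss [D]
  2 | W B7 → L3 hit [D]
  3 | W B9 → L1 miss wb→B1 [D]
  4 | W B9 → L1 hit [D]
  5 | R B9 → L1 hit [D]
  6 | R B1 → L1 miss wb→B9 [-]
  7 | W B1 → L1 hit [D]
  8 | W B1 → L1 hit [D]
  9 | R B6 → L2 miss [-]
  10 | W B1 → L1 hit [D]
  11 | R B1 → L1 hit [D]
  12 | R B1 → L1 hit [D]
  13 | W B2 → L2 miss [D]
  14 | R B11 → L3 miss wb→B7 [-]

DIRTY = [1, 2]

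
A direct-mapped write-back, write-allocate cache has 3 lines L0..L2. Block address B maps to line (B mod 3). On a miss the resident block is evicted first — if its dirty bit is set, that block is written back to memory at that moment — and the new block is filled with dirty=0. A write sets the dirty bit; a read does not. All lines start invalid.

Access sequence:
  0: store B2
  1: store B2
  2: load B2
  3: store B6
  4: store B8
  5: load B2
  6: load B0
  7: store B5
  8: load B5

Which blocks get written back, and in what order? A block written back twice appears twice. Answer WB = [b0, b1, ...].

WB = [2, 8, 6]

0: W B2 -> L2 miss  d=D]
1: W B2 -> L2 hit  d=D]
2: R B2 -> L2 hit  d=D]
3: W B6 -> L0 miss  d=D]
4: W B8 -> L2 miss wb->B2  d=D]
5: R B2 -> L2 miss wb->B8  d=-]
6: R B0 -> L0 miss wb->B6  d=-]
7: W B5 -> L2 miss  d=D]
8: R B5 -> L2 hit  d=D]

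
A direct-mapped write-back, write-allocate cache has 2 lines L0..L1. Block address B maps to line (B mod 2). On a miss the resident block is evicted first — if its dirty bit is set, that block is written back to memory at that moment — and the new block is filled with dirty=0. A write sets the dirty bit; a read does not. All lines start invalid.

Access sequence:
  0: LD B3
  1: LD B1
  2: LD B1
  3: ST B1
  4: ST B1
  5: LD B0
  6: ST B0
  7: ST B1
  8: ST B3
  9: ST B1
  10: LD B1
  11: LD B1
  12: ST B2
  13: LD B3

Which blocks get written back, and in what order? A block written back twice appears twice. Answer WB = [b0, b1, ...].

WB = [1, 3, 0, 1]

  0 | R B3 → L1 miss [-]
  1 | R B1 → L1 miss [-]
  2 | R B1 → L1 hit [-]
  3 | W B1 → L1 hit [D]
  4 | W B1 → L1 hit [D]
  5 | R B0 → L0 miss [-]
  6 | W B0 → L0 hit [D]
  7 | W B1 → L1 hit [D]
  8 | W B3 → L1 miss wb→B1 [D]
  9 | W B1 → L1 miss wb→B3 [D]
  10 | R B1 → L1 hit [D]
  11 | R B1 → L1 hit [D]
  12 | W B2 → L0 miss wb→B0 [D]
  13 | R B3 → L1 miss wb→B1 [-]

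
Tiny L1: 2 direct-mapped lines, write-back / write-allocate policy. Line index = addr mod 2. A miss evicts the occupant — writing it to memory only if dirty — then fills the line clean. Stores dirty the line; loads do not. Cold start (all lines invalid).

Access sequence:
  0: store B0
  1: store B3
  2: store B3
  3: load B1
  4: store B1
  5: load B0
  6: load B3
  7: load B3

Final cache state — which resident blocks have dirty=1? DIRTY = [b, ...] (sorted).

DIRTY = [0]

  0 | W B0 → L0 miss [D]
  1 | W B3 → L1 miss [D]
  2 | W B3 → L1 hit [D]
  3 | R B1 → L1 miss wb→B3 [-]
  4 | W B1 → L1 hit [D]
  5 | R B0 → L0 hit [D]
  6 | R B3 → L1 miss wb→B1 [-]
  7 | R B3 → L1 hit [-]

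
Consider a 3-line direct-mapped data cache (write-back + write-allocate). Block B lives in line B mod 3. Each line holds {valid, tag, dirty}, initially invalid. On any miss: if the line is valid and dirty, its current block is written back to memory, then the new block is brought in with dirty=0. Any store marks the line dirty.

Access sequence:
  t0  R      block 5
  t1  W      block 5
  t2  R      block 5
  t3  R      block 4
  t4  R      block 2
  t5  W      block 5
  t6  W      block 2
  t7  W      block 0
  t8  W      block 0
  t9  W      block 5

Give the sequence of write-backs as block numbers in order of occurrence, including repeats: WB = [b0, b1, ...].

WB = [5, 5, 2]

0: R B5 -> L2 miss  d=-]
1: W B5 -> L2 hit  d=D]
2: R B5 -> L2 hit  d=D]
3: R B4 -> L1 miss  d=-]
4: R B2 -> L2 miss wb->B5  d=-]
5: W B5 -> L2 miss  d=D]
6: W B2 -> L2 miss wb->B5  d=D]
7: W B0 -> L0 miss  d=D]
8: W B0 -> L0 hit  d=D]
9: W B5 -> L2 miss wb->B2  d=D]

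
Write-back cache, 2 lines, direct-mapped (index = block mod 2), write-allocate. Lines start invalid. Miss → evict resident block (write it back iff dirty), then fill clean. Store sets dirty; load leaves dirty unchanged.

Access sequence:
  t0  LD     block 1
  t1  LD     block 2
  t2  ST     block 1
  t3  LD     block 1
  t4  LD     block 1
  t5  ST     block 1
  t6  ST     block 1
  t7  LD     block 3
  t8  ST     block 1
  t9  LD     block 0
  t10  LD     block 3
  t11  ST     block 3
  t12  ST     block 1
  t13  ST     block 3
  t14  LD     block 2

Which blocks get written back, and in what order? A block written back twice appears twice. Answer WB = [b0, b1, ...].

0: R B1 -> L1 miss  d=-]
1: R B2 -> L0 miss  d=-]
2: W B1 -> L1 hit  d=D]
3: R B1 -> L1 hit  d=D]
4: R B1 -> L1 hit  d=D]
5: W B1 -> L1 hit  d=D]
6: W B1 -> L1 hit  d=D]
7: R B3 -> L1 miss wb->B1  d=-]
8: W B1 -> L1 miss  d=D]
9: R B0 -> L0 miss  d=-]
10: R B3 -> L1 miss wb->B1  d=-]
11: W B3 -> L1 hit  d=D]
12: W B1 -> L1 miss wb->B3  d=D]
13: W B3 -> L1 miss wb->B1  d=D]
14: R B2 -> L0 miss  d=-]

WB = [1, 1, 3, 1]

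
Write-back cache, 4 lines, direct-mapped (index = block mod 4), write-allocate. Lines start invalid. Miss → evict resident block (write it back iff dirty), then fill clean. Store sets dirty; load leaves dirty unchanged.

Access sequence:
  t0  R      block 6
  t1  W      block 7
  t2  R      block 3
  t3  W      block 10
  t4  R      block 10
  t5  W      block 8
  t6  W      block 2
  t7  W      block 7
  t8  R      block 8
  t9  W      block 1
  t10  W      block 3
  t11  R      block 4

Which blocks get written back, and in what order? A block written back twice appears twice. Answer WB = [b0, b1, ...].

0: R B6 → L2 miss [-]
1: W B7 → L3 miss [D]
2: R B3 → L3 miss wb→B7 [-]
3: W B10 → L2 miss [D]
4: R B10 → L2 hit [D]
5: W B8 → L0 miss [D]
6: W B2 → L2 miss wb→B10 [D]
7: W B7 → L3 miss [D]
8: R B8 → L0 hit [D]
9: W B1 → L1 miss [D]
10: W B3 → L3 miss wb→B7 [D]
11: R B4 → L0 miss wb→B8 [-]

WB = [7, 10, 7, 8]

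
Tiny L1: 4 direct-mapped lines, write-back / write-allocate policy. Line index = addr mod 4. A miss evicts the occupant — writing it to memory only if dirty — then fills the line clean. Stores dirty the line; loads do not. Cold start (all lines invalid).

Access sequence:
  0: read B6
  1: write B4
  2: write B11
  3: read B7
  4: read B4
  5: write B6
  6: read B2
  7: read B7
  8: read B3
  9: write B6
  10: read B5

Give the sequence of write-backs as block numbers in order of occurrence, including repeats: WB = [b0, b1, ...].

0: R B6 → L2 miss [-]
1: W B4 → L0 miss [D]
2: W B11 → L3 miss [D]
3: R B7 → L3 miss wb→B11 [-]
4: R B4 → L0 hit [D]
5: W B6 → L2 hit [D]
6: R B2 → L2 miss wb→B6 [-]
7: R B7 → L3 hit [-]
8: R B3 → L3 miss [-]
9: W B6 → L2 miss [D]
10: R B5 → L1 miss [-]

WB = [11, 6]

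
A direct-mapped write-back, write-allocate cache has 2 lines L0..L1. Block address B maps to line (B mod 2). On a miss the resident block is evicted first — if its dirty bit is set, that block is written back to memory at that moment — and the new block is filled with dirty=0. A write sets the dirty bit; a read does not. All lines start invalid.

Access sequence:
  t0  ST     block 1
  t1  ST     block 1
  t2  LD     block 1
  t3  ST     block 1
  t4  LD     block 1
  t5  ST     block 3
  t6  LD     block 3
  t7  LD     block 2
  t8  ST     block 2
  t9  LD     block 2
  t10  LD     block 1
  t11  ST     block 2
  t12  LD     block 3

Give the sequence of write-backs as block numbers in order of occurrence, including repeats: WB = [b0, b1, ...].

  0 | W B1 → L1 miss [D]
  1 | W B1 → L1 hit [D]
  2 | R B1 → L1 hit [D]
  3 | W B1 → L1 hit [D]
  4 | R B1 → L1 hit [D]
  5 | W B3 → L1 miss wb→B1 [D]
  6 | R B3 → L1 hit [D]
  7 | R B2 → L0 miss [-]
  8 | W B2 → L0 hit [D]
  9 | R B2 → L0 hit [D]
  10 | R B1 → L1 miss wb→B3 [-]
  11 | W B2 → L0 hit [D]
  12 | R B3 → L1 miss [-]

WB = [1, 3]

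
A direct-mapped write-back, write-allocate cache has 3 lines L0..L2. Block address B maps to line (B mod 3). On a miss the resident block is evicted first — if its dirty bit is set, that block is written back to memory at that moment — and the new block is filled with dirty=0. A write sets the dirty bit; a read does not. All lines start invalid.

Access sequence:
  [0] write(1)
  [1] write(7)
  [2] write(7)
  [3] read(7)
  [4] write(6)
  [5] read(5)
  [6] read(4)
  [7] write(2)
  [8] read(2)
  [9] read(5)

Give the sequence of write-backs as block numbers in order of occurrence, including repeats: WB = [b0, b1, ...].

0: W B1 -> L1 miss  d=D]
1: W B7 -> L1 miss wb->B1  d=D]
2: W B7 -> L1 hit  d=D]
3: R B7 -> L1 hit  d=D]
4: W B6 -> L0 miss  d=D]
5: R B5 -> L2 miss  d=-]
6: R B4 -> L1 miss wb->B7  d=-]
7: W B2 -> L2 miss  d=D]
8: R B2 -> L2 hit  d=D]
9: R B5 -> L2 miss wb->B2  d=-]

WB = [1, 7, 2]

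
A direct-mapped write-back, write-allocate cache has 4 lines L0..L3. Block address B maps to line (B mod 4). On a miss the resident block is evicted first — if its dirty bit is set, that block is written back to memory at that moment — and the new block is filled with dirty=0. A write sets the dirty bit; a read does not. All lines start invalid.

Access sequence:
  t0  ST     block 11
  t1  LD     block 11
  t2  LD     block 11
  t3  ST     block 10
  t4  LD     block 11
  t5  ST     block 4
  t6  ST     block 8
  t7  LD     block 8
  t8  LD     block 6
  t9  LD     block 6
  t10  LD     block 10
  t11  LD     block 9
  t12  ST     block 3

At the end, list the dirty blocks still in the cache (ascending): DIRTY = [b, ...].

  0 | W B11 → L3 miss [D]
  1 | R B11 → L3 hit [D]
  2 | R B11 → L3 hit [D]
  3 | W B10 → L2 miss [D]
  4 | R B11 → L3 hit [D]
  5 | W B4 → L0 miss [D]
  6 | W B8 → L0 miss wb→B4 [D]
  7 | R B8 → L0 hit [D]
  8 | R B6 → L2 miss wb→B10 [-]
  9 | R B6 → L2 hit [-]
  10 | R B10 → L2 miss [-]
  11 | R B9 → L1 miss [-]
  12 | W B3 → L3 miss wb→B11 [D]

DIRTY = [3, 8]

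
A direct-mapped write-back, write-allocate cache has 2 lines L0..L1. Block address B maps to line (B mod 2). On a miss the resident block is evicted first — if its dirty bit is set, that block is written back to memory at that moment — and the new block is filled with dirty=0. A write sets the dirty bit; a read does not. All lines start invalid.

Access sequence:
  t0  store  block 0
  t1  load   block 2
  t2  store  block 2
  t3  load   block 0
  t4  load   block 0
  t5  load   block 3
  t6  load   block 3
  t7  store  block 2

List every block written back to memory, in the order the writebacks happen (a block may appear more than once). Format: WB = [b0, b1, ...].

0: W B0 → L0 miss [D]
1: R B2 → L0 miss wb→B0 [-]
2: W B2 → L0 hit [D]
3: R B0 → L0 miss wb→B2 [-]
4: R B0 → L0 hit [-]
5: R B3 → L1 miss [-]
6: R B3 → L1 hit [-]
7: W B2 → L0 miss [D]

WB = [0, 2]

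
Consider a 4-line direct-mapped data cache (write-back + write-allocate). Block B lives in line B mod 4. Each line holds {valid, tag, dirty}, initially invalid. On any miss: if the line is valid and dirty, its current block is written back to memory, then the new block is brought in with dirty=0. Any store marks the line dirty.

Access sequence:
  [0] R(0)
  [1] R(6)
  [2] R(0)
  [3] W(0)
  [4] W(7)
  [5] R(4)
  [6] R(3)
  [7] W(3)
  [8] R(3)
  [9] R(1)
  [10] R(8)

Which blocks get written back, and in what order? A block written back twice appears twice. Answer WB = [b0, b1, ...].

WB = [0, 7]

0: R B0 → L0 miss [-]
1: R B6 → L2 miss [-]
2: R B0 → L0 hit [-]
3: W B0 → L0 hit [D]
4: W B7 → L3 miss [D]
5: R B4 → L0 miss wb→B0 [-]
6: R B3 → L3 miss wb→B7 [-]
7: W B3 → L3 hit [D]
8: R B3 → L3 hit [D]
9: R B1 → L1 miss [-]
10: R B8 → L0 miss [-]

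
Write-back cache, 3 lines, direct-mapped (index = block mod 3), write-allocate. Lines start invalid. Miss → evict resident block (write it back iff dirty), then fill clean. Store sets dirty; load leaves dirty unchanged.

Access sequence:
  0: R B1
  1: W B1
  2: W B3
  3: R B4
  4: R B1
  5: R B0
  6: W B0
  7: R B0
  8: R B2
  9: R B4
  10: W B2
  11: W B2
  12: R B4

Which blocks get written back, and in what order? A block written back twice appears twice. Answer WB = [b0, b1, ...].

  0 | R B1 → L1 miss [-]
  1 | W B1 → L1 hit [D]
  2 | W B3 → L0 miss [D]
  3 | R B4 → L1 miss wb→B1 [-]
  4 | R B1 → L1 miss [-]
  5 | R B0 → L0 miss wb→B3 [-]
  6 | W B0 → L0 hit [D]
  7 | R B0 → L0 hit [D]
  8 | R B2 → L2 miss [-]
  9 | R B4 → L1 miss [-]
  10 | W B2 → L2 hit [D]
  11 | W B2 → L2 hit [D]
  12 | R B4 → L1 hit [-]

WB = [1, 3]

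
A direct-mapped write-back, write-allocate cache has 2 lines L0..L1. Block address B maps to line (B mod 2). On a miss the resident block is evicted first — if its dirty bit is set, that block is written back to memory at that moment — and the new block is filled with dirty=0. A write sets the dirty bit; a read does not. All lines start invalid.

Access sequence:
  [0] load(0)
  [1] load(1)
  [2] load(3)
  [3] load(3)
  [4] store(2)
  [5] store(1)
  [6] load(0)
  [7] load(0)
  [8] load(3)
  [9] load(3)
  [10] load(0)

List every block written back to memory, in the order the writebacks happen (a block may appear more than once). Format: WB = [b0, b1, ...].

WB = [2, 1]

0: R B0 → L0 miss [-]
1: R B1 → L1 miss [-]
2: R B3 → L1 miss [-]
3: R B3 → L1 hit [-]
4: W B2 → L0 miss [D]
5: W B1 → L1 miss [D]
6: R B0 → L0 miss wb→B2 [-]
7: R B0 → L0 hit [-]
8: R B3 → L1 miss wb→B1 [-]
9: R B3 → L1 hit [-]
10: R B0 → L0 hit [-]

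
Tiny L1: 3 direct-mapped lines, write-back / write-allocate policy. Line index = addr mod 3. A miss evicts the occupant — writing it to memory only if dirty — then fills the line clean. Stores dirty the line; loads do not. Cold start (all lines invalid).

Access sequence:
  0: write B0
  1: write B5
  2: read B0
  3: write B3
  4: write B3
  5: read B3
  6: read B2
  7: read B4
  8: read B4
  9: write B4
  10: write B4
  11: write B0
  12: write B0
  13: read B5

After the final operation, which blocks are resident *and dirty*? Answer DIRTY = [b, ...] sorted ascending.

DIRTY = [0, 4]

  0 | W B0 → L0 miss [D]
  1 | W B5 → L2 miss [D]
  2 | R B0 → L0 hit [D]
  3 | W B3 → L0 miss wb→B0 [D]
  4 | W B3 → L0 hit [D]
  5 | R B3 → L0 hit [D]
  6 | R B2 → L2 miss wb→B5 [-]
  7 | R B4 → L1 miss [-]
  8 | R B4 → L1 hit [-]
  9 | W B4 → L1 hit [D]
  10 | W B4 → L1 hit [D]
  11 | W B0 → L0 miss wb→B3 [D]
  12 | W B0 → L0 hit [D]
  13 | R B5 → L2 miss [-]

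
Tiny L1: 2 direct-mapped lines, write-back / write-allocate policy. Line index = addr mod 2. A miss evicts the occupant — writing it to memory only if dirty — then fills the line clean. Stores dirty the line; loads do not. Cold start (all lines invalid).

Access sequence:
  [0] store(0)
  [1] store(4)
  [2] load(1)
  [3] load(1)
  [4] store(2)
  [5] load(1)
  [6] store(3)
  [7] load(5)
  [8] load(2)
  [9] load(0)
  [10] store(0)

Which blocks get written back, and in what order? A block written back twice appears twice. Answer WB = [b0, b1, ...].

0: W B0 -> L0 miss  d=D]
1: W B4 -> L0 miss wb->B0  d=D]
2: R B1 -> L1 miss  d=-]
3: R B1 -> L1 hit  d=-]
4: W B2 -> L0 miss wb->B4  d=D]
5: R B1 -> L1 hit  d=-]
6: W B3 -> L1 miss  d=D]
7: R B5 -> L1 miss wb->B3  d=-]
8: R B2 -> L0 hit  d=D]
9: R B0 -> L0 miss wb->B2  d=-]
10: W B0 -> L0 hit  d=D]

WB = [0, 4, 3, 2]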